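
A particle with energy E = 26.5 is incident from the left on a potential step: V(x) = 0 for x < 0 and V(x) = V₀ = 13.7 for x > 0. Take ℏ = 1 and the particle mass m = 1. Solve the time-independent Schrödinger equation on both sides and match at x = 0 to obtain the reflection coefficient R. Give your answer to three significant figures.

The wavenumbers are k₁ = √(2mE)/ℏ = 7.280 on the left and k₂ = √(2m(E − V₀))/ℏ = 5.060 on the right.
Continuity of ψ and ψ′ at the step yields the reflection amplitude r = (k₁ − k₂)/(k₁ + k₂) = 0.1799; thus R = |r|² = 0.03238, T = 0.9676.

R = 0.0324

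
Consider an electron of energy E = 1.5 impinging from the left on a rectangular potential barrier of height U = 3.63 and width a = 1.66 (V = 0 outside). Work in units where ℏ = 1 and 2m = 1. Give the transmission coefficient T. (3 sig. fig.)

T = 0.0301

E < U: inside the barrier ψ ∝ e^{±κx} with κ = √(2m(U − E))/ℏ = 1.459.
κa = 2.423, sinh(κa) = 5.594.
Matching ψ, ψ′ at both faces gives T = [1 + U² sinh²(κa) / (4E(U − E))]⁻¹ = 1/33.26 = 0.0301.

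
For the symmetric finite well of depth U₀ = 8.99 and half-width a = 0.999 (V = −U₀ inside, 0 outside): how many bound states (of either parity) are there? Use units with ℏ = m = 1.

Define the well-strength parameter z₀ = (a/ℏ)√(2mU₀) = 0.999 × √(2·1·8.99) = 4.236.
The even/odd transcendental equations gain one root per π/2 in z₀, giving N = 1 + ⌊2z₀/π⌋ = 1 + ⌊2.697⌋ = 3.

N = 3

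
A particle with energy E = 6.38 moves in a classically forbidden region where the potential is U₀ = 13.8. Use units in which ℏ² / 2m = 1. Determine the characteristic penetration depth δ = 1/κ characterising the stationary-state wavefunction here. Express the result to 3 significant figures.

Since E < U₀ the TISE in this region is ψ'' = κ²ψ with κ = √(2m(U₀ − E))/ℏ.
κ = √(2 × 0.5 × 7.42) = 2.724. The penetration depth is δ = 1/κ = 0.367.

δ = 0.367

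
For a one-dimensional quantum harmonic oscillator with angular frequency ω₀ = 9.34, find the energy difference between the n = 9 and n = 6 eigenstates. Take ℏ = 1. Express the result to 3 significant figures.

ΔE = 28.0

E_n = ℏω₀(n + ½), so ΔE = (9 − 6) ℏω₀ = 3 × 9.34 = 28.02.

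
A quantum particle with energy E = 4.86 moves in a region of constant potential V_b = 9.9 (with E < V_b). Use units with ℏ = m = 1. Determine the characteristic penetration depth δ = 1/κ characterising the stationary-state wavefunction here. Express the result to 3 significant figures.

Since E < V_b the TISE in this region is ψ'' = κ²ψ with κ = √(2m(V_b − E))/ℏ.
κ = √(2 × 1 × 5.04) = 3.175. The penetration depth is δ = 1/κ = 0.315.

δ = 0.315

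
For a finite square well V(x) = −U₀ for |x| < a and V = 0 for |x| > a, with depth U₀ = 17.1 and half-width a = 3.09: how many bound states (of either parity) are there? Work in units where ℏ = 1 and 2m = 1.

The dimensionless depth is z₀ = a√(2mU₀)/ℏ = 3.09 × √(17.10) = 12.78.
A new bound state (alternating even/odd) appears each time z₀ passes a multiple of π/2, so N = ⌊2z₀/π⌋ + 1 = ⌊8.135⌋ + 1 = 9.

N = 9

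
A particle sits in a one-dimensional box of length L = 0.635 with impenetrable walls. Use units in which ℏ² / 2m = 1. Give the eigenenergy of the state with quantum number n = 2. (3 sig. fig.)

The infinite-well eigenfunctions ψ_n = √(2/L) sin(nπx/L) vanish at both walls, giving E_n = n²π²ℏ²/(2mL²).
E_2 = 2² × π² / (2 × 0.5 × 0.635²) = 97.91.

E = 97.9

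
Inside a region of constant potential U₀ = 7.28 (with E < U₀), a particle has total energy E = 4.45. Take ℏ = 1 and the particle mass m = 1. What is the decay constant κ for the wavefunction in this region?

κ = 2.38

Since E < U₀ the TISE in this region is ψ'' = κ²ψ with κ = √(2m(U₀ − E))/ℏ.
κ = √(2 × 1 × 2.83) = 2.379.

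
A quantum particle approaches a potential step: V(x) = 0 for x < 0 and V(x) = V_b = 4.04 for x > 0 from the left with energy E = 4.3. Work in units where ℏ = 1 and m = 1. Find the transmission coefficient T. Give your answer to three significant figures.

T = 0.634

On each side the TISE gives plane waves with k = √(2m(E − V))/ℏ: k₁ = √(2·1·4.3) = 2.933, k₂ = √(2·1·0.26) = 0.7211.
Continuity of ψ and ψ′ at the step yields the reflection amplitude r = (k₁ − k₂)/(k₁ + k₂) = 0.6053; thus R = |r|² = 0.3664, T = 0.6336.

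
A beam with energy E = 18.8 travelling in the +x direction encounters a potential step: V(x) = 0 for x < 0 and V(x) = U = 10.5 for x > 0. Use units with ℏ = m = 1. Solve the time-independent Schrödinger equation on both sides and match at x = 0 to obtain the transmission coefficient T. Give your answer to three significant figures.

The wavenumbers are k₁ = √(2mE)/ℏ = 6.132 on the left and k₂ = √(2m(E − U))/ℏ = 4.074 on the right.
Continuity of ψ and ψ′ at the step yields the reflection amplitude r = (k₁ − k₂)/(k₁ + k₂) = 0.2016; thus R = |r|² = 0.04064, T = 0.9594.

T = 0.959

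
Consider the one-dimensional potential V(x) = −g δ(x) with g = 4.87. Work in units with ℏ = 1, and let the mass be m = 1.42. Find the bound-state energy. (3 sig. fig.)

The bound state is ψ(x) = √κ e^{−κ|x|}. The derivative jump ψ'(0⁺) − ψ'(0⁻) = −(2mg/ℏ²)ψ(0) fixes κ = mg/ℏ² = 6.915.
Then E = −ℏ²κ²/(2m) = −mg²/(2ℏ²) = -16.84.

E = -16.8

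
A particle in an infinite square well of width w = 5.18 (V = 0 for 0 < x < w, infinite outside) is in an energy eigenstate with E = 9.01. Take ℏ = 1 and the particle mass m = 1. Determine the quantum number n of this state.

For an infinite well E_n = n²π²ℏ²/(2mw²), so n = (w/πℏ)√(2mE).
n = (5.18/π) × √(2 × 1 × 9.01) = 6.999 → n = 7.

n = 7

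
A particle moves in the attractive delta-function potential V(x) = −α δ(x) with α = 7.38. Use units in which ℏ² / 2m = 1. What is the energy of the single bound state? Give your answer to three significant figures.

E = -13.6

For x ≠ 0 the bound state is ψ ∝ e^{−κ|x|}; integrating the TISE across the delta gives the cusp condition 2κ = 2mα/ℏ², so κ = 3.690.
Then E = −ℏ²κ²/(2m) = −mα²/(2ℏ²) = -13.62.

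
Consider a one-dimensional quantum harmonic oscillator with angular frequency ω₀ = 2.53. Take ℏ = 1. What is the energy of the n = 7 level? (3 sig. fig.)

The oscillator eigenvalues are E_n = ℏω₀(n + ½), so E_7 = 2.53 × 7.5 = 18.98.

E = 19.0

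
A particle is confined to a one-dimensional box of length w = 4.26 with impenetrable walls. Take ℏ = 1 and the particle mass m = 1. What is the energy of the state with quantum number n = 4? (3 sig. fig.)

E = 4.35

Requiring ψ(0) = ψ(w) = 0 quantises k = nπ/w, hence E_n = ℏ²k²/2m = n²π²ℏ²/(2mw²).
E_4 = 4² × π² / (2 × 1 × 4.26²) = 4.351.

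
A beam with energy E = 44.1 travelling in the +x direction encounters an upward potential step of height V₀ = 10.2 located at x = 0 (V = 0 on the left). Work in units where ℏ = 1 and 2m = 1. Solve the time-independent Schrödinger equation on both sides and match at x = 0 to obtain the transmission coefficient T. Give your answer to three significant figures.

T = 0.996

The wavenumbers are k₁ = √(2mE)/ℏ = 6.641 on the left and k₂ = √(2m(E − V₀))/ℏ = 5.822 on the right.
Matching ψ and ψ′ at x = 0 gives r = (k₁ − k₂)/(k₁ + k₂), so R = r² = 0.004312 and T = 1 − R = 0.9957.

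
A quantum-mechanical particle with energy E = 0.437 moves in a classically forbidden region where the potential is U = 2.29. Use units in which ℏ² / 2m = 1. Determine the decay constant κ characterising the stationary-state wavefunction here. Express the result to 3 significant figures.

Since E < U the TISE in this region is ψ'' = κ²ψ with κ = √(2m(U − E))/ℏ.
κ = √(2 × 0.5 × 1.853) = 1.361.

κ = 1.36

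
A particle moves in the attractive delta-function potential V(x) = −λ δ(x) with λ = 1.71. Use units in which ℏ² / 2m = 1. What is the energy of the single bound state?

E = -0.731

The bound state is ψ(x) = √κ e^{−κ|x|}. The derivative jump ψ'(0⁺) − ψ'(0⁻) = −(2mλ/ℏ²)ψ(0) fixes κ = mλ/ℏ² = 0.8550.
Then E = −ℏ²κ²/(2m) = −mλ²/(2ℏ²) = -0.7310.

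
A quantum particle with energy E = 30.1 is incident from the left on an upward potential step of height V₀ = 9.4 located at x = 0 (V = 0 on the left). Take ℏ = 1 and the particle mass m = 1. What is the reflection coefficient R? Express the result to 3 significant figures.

R = 0.00871

The wavenumbers are k₁ = √(2mE)/ℏ = 7.759 on the left and k₂ = √(2m(E − V₀))/ℏ = 6.434 on the right.
Matching ψ and ψ′ at x = 0 gives r = (k₁ − k₂)/(k₁ + k₂), so R = r² = 0.008710 and T = 1 − R = 0.9913.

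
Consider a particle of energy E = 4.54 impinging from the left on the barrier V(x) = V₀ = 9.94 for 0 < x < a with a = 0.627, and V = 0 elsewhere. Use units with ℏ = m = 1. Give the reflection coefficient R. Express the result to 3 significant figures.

E < V₀: inside the barrier ψ ∝ e^{±κx} with κ = √(2m(V₀ − E))/ℏ = 3.286.
κa = 2.061, sinh(κa) = 3.861.
Matching ψ, ψ′ at both faces gives T = [1 + V₀² sinh²(κa) / (4E(V₀ − E))]⁻¹ = 1/16.02 = 0.0624.
R = 1 − T = 0.938.

R = 0.938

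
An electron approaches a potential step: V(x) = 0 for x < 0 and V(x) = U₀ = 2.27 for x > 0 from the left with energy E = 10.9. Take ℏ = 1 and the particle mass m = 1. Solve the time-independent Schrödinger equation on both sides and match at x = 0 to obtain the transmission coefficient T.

The wavenumbers are k₁ = √(2mE)/ℏ = 4.669 on the left and k₂ = √(2m(E − U₀))/ℏ = 4.155 on the right.
Continuity of ψ and ψ′ at the step yields the reflection amplitude r = (k₁ − k₂)/(k₁ + k₂) = 0.05831; thus R = |r|² = 0.003400, T = 0.9966.

T = 0.997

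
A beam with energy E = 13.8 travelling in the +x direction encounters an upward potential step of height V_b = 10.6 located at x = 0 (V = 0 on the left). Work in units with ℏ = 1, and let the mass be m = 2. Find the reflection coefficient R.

R = 0.122

On each side the TISE gives plane waves with k = √(2m(E − V))/ℏ: k₁ = √(2·2·13.8) = 7.430, k₂ = √(2·2·3.2) = 3.578.
Matching ψ and ψ′ at x = 0 gives r = (k₁ − k₂)/(k₁ + k₂), so R = r² = 0.1225 and T = 1 − R = 0.8775.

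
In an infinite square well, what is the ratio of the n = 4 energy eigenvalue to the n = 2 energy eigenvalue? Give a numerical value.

Since E_n ∝ n², the ratio is (4/2)² = 4.

4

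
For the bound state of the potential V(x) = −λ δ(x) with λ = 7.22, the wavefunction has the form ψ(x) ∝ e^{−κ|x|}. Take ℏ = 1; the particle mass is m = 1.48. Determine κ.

Integrating the TISE across x = 0 gives the cusp condition ψ'(0⁺) − ψ'(0⁻) = −(2mλ/ℏ²)ψ(0).
With ψ ∝ e^{−κ|x|} this yields −2κ = −2mλ/ℏ², so κ = mλ/ℏ² = 10.69.

κ = 10.7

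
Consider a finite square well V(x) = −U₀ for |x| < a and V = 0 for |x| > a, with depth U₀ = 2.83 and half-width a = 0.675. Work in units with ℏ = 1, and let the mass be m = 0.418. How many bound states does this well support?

The dimensionless depth is z₀ = a√(2mU₀)/ℏ = 0.675 × √(2.366) = 1.038.
A new bound state (alternating even/odd) appears each time z₀ passes a multiple of π/2, so N = ⌊2z₀/π⌋ + 1 = ⌊0.6610⌋ + 1 = 1.

N = 1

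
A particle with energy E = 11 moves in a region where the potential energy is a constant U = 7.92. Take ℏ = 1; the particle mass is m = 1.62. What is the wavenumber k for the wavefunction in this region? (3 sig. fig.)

With E > U the solution is oscillatory, ψ ∝ e^{±ikx} with k = √(2m(E − U))/ℏ.
k = √(2 × 1.62 × 3.08) = 3.159.

k = 3.16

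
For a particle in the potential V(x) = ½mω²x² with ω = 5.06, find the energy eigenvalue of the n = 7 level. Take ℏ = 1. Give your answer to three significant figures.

Using E_n = (n + ½)ℏω: E_7 = 7.5 × 5.06 = 37.95.

E = 38.0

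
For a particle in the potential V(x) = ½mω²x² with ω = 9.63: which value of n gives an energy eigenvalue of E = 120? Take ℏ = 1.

n = 12

Invert E_n = (n + ½)ℏω: n = E/ℏω − ½ = 11.961, so n = 12.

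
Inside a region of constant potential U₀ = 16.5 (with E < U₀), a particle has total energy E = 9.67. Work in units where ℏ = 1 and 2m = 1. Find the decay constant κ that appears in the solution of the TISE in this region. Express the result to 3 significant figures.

Since E < U₀ the TISE in this region is ψ'' = κ²ψ with κ = √(2m(U₀ − E))/ℏ.
κ = √(2 × 0.5 × 6.83) = 2.613.

κ = 2.61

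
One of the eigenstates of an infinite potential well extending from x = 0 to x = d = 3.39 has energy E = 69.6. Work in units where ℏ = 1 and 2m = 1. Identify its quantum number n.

n = 9

For an infinite well E_n = n²π²ℏ²/(2md²), so n = (d/πℏ)√(2mE).
n = (3.39/π) × √(2 × 0.5 × 69.6) = 9.002 → n = 9.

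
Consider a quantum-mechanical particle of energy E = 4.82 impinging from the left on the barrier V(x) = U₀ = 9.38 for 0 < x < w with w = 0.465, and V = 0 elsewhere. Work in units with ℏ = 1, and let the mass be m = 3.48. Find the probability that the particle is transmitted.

E < U₀: inside the barrier ψ ∝ e^{±κx} with κ = √(2m(U₀ − E))/ℏ = 5.634.
κw = 2.620, sinh(κw) = 6.829.
Matching ψ, ψ′ at both faces gives T = [1 + U₀² sinh²(κw) / (4E(U₀ − E))]⁻¹ = 1/47.67 = 0.0210.

T = 0.0210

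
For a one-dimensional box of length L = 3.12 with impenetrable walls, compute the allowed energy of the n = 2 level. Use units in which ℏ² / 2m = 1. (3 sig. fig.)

Requiring ψ(0) = ψ(L) = 0 quantises k = nπ/L, hence E_n = ℏ²k²/2m = n²π²ℏ²/(2mL²).
E_2 = 2² × π² / (2 × 0.5 × 3.12²) = 4.056.

E = 4.06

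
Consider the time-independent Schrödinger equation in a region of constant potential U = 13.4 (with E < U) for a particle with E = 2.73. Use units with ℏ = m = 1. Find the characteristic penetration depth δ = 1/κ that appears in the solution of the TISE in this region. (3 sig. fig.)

δ = 0.216

Since E < U the TISE in this region is ψ'' = κ²ψ with κ = √(2m(U − E))/ℏ.
κ = √(2 × 1 × 10.67) = 4.620. The penetration depth is δ = 1/κ = 0.216.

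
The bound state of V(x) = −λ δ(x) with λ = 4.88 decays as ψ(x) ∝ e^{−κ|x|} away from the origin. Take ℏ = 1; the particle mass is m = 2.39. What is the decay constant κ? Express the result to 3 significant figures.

κ = 11.7

Integrate −(ℏ²/2m)ψ'' − λδ(x)ψ = Eψ from −ε to +ε: the ψ'' term gives ψ'(0⁺) − ψ'(0⁻) and the δ term gives −(2mλ/ℏ²)ψ(0).
With ψ ∝ e^{−κ|x|} this yields −2κ = −2mλ/ℏ², so κ = mλ/ℏ² = 11.66.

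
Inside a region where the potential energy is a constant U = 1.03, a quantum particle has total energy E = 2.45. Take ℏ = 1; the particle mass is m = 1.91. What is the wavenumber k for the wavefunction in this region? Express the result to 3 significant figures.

With E > U the solution is oscillatory, ψ ∝ e^{±ikx} with k = √(2m(E − U))/ℏ.
k = √(2 × 1.91 × 1.42) = 2.329.

k = 2.33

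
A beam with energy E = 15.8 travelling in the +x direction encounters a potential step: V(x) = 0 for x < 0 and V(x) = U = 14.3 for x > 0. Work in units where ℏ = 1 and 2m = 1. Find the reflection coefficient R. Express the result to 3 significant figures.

R = 0.280

On each side the TISE gives plane waves with k = √(2m(E − V))/ℏ: k₁ = √(2·½·15.8) = 3.975, k₂ = √(2·½·1.5) = 1.225.
Continuity of ψ and ψ′ at the step yields the reflection amplitude r = (k₁ − k₂)/(k₁ + k₂) = 0.5289; thus R = |r|² = 0.2798, T = 0.7202.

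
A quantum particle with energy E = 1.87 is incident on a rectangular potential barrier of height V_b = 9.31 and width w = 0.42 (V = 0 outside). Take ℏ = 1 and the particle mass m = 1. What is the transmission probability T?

Since E < V_b the interior solution is evanescent with decay constant κ = √(2m(V_b − E))/ℏ = 3.857.
κw = 1.620, sinh(κw) = 2.428.
The exact tunnelling result is T⁻¹ = 1 + V_b² sinh²(κw) / [4E(V_b − E)] = 10.18, so T = 0.0982.

T = 0.0982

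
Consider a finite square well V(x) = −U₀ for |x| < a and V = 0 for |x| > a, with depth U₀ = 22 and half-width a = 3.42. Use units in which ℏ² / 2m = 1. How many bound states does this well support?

N = 11

The dimensionless depth is z₀ = a√(2mU₀)/ℏ = 3.42 × √(22.00) = 16.04.
The even/odd transcendental equations gain one root per π/2 in z₀, giving N = 1 + ⌊2z₀/π⌋ = 1 + ⌊10.21⌋ = 11.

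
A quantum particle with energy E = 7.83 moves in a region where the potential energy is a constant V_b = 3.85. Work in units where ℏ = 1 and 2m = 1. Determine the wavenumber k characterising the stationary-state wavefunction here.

With E > V_b the solution is oscillatory, ψ ∝ e^{±ikx} with k = √(2m(E − V_b))/ℏ.
k = √(2 × 0.5 × 3.98) = 1.995.

k = 1.99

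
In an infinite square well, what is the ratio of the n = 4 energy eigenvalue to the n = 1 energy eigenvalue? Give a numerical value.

E_n = n²π²ℏ²/(2mL²) so the ratio is n₂²/n₁² = 16/1 = 16.

16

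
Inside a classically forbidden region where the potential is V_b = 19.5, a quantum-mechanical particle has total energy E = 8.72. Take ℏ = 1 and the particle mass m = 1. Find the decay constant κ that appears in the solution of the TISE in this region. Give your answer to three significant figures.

Since E < V_b the TISE in this region is ψ'' = κ²ψ with κ = √(2m(V_b − E))/ℏ.
κ = √(2 × 1 × 10.78) = 4.643.

κ = 4.64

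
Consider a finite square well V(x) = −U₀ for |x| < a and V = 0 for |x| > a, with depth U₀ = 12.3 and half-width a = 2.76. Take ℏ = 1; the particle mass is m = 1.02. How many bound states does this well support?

The dimensionless depth is z₀ = a√(2mU₀)/ℏ = 2.76 × √(25.09) = 13.83.
A new bound state (alternating even/odd) appears each time z₀ passes a multiple of π/2, so N = ⌊2z₀/π⌋ + 1 = ⌊8.802⌋ + 1 = 9.

N = 9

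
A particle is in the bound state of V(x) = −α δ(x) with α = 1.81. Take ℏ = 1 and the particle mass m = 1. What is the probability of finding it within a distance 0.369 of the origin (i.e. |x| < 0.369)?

The normalised bound state is ψ = √κ e^{−κ|x|} with κ = mα/ℏ² = 1.810.
P(|x| < d) = ∫_{−d}^{d} κ e^{−2κ|x|} dx = 1 − e^{−2κd} = 1 − e^{−1.336} = 0.7370.

P = 0.737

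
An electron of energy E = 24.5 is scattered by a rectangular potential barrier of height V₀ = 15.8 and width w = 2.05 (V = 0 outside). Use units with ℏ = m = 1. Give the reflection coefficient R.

E > V₀: inside the barrier k₂ = √(2m(E − V₀))/ℏ = 4.171, k₂w = 8.551.
T = [1 + V₀² sin²(k₂w) / (4E(E − V₀))]⁻¹ = 1/1.172 = 0.853.
R = 1 − T = 0.147.

R = 0.147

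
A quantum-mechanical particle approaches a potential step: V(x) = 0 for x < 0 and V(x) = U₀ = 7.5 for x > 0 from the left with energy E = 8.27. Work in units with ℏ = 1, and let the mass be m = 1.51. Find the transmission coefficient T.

On each side the TISE gives plane waves with k = √(2m(E − V))/ℏ: k₁ = √(2·1.51·8.27) = 4.998, k₂ = √(2·1.51·0.77) = 1.525.
Matching ψ and ψ′ at x = 0 gives r = (k₁ − k₂)/(k₁ + k₂), so R = r² = 0.2835 and T = 1 − R = 0.7165.

T = 0.717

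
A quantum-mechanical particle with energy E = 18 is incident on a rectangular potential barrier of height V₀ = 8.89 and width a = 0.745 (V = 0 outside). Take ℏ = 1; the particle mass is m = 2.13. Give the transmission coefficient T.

Above the barrier the interior wavenumber is k₂ = √(2m(E − V₀))/ℏ = 6.230, giving phase k₂a = 4.641.
Matching at both interfaces gives T⁻¹ = 1 + V₀² sin²(k₂a) / [4E(E − V₀)] = 1.120, hence T = 0.893.

T = 0.893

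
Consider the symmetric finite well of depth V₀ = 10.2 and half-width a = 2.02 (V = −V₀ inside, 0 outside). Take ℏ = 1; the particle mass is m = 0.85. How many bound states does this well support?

The dimensionless depth is z₀ = a√(2mV₀)/ℏ = 2.02 × √(17.34) = 8.412.
The even/odd transcendental equations gain one root per π/2 in z₀, giving N = 1 + ⌊2z₀/π⌋ = 1 + ⌊5.355⌋ = 6.

N = 6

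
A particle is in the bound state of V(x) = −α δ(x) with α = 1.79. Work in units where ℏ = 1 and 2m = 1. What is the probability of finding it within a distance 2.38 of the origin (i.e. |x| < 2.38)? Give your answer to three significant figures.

The normalised bound state is ψ = √κ e^{−κ|x|} with κ = mα/ℏ² = 0.8950.
P(|x| < d) = ∫_{−d}^{d} κ e^{−2κ|x|} dx = 1 − e^{−2κd} = 1 − e^{−4.260} = 0.9859.

P = 0.986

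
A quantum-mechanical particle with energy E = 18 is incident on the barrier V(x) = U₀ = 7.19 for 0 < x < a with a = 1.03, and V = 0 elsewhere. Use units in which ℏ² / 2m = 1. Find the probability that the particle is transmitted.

Above the barrier the interior wavenumber is k₂ = √(2m(E − U₀))/ℏ = 3.288, giving phase k₂a = 3.386.
Matching at both interfaces gives T⁻¹ = 1 + U₀² sin²(k₂a) / [4E(E − U₀)] = 1.004, hence T = 0.996.

T = 0.996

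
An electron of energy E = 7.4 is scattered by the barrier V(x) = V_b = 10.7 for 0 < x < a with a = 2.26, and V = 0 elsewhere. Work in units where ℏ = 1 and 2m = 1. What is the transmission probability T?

E < V_b: inside the barrier ψ ∝ e^{±κx} with κ = √(2m(V_b − E))/ℏ = 1.817.
κa = 4.105, sinh(κa) = 30.33.
Matching ψ, ψ′ at both faces gives T = [1 + V_b² sinh²(κa) / (4E(V_b − E))]⁻¹ = 1/1079 = 0.000927.

T = 0.000927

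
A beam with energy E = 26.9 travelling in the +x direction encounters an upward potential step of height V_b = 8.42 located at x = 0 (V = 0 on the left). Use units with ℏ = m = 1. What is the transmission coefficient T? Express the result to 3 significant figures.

On each side the TISE gives plane waves with k = √(2m(E − V))/ℏ: k₁ = √(2·1·26.9) = 7.335, k₂ = √(2·1·18.48) = 6.079.
Continuity of ψ and ψ′ at the step yields the reflection amplitude r = (k₁ − k₂)/(k₁ + k₂) = 0.09358; thus R = |r|² = 0.008758, T = 0.9912.

T = 0.991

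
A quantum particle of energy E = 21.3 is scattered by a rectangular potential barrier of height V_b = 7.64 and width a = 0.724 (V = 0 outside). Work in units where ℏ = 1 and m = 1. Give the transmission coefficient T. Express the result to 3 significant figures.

T = 0.982

Above the barrier the interior wavenumber is k₂ = √(2m(E − V_b))/ℏ = 5.227, giving phase k₂a = 3.784.
T = [1 + V_b² sin²(k₂a) / (4E(E − V_b))]⁻¹ = 1/1.018 = 0.982.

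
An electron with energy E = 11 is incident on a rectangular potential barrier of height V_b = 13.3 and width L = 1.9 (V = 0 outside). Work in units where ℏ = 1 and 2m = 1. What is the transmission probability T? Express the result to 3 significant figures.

Since E < V_b the interior solution is evanescent with decay constant κ = √(2m(V_b − E))/ℏ = 1.517.
κL = 2.881, sinh(κL) = 8.892.
The exact tunnelling result is T⁻¹ = 1 + V_b² sinh²(κL) / [4E(V_b − E)] = 139.2, so T = 0.00718.

T = 0.00718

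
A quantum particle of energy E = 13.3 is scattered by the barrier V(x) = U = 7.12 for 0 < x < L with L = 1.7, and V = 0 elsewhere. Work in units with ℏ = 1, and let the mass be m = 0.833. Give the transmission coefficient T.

T = 0.923

E > U: inside the barrier k₂ = √(2m(E − U))/ℏ = 3.209, k₂L = 5.455.
Matching at both interfaces gives T⁻¹ = 1 + U² sin²(k₂L) / [4E(E − U)] = 1.084, hence T = 0.923.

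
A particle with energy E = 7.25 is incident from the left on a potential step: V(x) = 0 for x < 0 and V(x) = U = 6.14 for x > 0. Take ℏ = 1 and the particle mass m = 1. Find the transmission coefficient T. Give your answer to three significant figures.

T = 0.809

On each side the TISE gives plane waves with k = √(2m(E − V))/ℏ: k₁ = √(2·1·7.25) = 3.808, k₂ = √(2·1·1.11) = 1.490.
Matching ψ and ψ′ at x = 0 gives r = (k₁ − k₂)/(k₁ + k₂), so R = r² = 0.1914 and T = 1 − R = 0.8086.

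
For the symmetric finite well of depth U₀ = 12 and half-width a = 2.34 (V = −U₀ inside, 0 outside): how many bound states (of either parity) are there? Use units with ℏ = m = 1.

Define the well-strength parameter z₀ = (a/ℏ)√(2mU₀) = 2.34 × √(2·1·12) = 11.46.
A new bound state (alternating even/odd) appears each time z₀ passes a multiple of π/2, so N = ⌊2z₀/π⌋ + 1 = ⌊7.298⌋ + 1 = 8.

N = 8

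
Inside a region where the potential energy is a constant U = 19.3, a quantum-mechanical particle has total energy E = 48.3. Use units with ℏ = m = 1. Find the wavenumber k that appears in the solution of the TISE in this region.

With E > U the solution is oscillatory, ψ ∝ e^{±ikx} with k = √(2m(E − U))/ℏ.
k = √(2 × 1 × 29) = 7.616.

k = 7.62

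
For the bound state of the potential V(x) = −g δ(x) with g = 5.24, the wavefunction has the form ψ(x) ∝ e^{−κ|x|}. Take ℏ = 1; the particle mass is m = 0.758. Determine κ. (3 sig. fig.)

κ = 3.97

Integrate −(ℏ²/2m)ψ'' − gδ(x)ψ = Eψ from −ε to +ε: the ψ'' term gives ψ'(0⁺) − ψ'(0⁻) and the δ term gives −(2mg/ℏ²)ψ(0).
With ψ ∝ e^{−κ|x|} this yields −2κ = −2mg/ℏ², so κ = mg/ℏ² = 3.972.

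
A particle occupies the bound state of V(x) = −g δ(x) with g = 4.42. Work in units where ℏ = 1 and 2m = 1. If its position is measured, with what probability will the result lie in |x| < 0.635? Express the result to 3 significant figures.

P = 0.940

The normalised bound state is ψ = √κ e^{−κ|x|} with κ = mg/ℏ² = 2.210.
P(|x| < d) = ∫_{−d}^{d} κ e^{−2κ|x|} dx = 1 − e^{−2κd} = 1 − e^{−2.807} = 0.9396.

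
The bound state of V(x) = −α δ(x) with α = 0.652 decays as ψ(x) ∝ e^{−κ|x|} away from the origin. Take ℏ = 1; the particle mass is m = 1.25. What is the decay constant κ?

κ = 0.815

Integrating the TISE across x = 0 gives the cusp condition ψ'(0⁺) − ψ'(0⁻) = −(2mα/ℏ²)ψ(0).
With ψ ∝ e^{−κ|x|} this yields −2κ = −2mα/ℏ², so κ = mα/ℏ² = 0.8150.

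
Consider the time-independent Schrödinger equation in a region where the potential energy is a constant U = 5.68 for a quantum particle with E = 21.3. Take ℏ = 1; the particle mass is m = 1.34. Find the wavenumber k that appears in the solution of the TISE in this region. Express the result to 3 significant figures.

k = 6.47

With E > U the solution is oscillatory, ψ ∝ e^{±ikx} with k = √(2m(E − U))/ℏ.
k = √(2 × 1.34 × 15.62) = 6.470.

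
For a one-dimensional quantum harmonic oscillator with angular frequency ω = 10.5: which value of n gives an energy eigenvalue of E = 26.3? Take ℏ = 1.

Invert E_n = (n + ½)ℏω: n = E/ℏω − ½ = 2.005, so n = 2.

n = 2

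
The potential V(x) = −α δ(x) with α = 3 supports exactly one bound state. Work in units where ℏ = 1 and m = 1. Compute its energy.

E = -4.50

For x ≠ 0 the bound state is ψ ∝ e^{−κ|x|}; integrating the TISE across the delta gives the cusp condition 2κ = 2mα/ℏ², so κ = 3.000.
Then E = −ℏ²κ²/(2m) = −mα²/(2ℏ²) = -4.500.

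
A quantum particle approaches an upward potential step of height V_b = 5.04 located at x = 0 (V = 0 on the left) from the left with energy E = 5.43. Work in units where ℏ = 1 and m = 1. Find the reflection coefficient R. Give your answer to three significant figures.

The wavenumbers are k₁ = √(2mE)/ℏ = 3.295 on the left and k₂ = √(2m(E − V_b))/ℏ = 0.8832 on the right.
Continuity of ψ and ψ′ at the step yields the reflection amplitude r = (k₁ − k₂)/(k₁ + k₂) = 0.5773; thus R = |r|² = 0.3333, T = 0.6667.

R = 0.333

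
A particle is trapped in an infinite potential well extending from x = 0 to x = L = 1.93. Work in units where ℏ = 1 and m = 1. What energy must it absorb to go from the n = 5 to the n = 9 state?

ΔE = 74.2

E_n = n²π²ℏ²/(2mL²), so ΔE = (9² − 5²) π²ℏ²/(2mL²).
ΔE = 56 × π² / (2 × 1 × 1.93²) = 74.19.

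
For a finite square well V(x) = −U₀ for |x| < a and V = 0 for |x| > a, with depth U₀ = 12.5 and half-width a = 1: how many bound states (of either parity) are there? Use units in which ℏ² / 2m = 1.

The dimensionless depth is z₀ = a√(2mU₀)/ℏ = 1 × √(12.50) = 3.536.
The even/odd transcendental equations gain one root per π/2 in z₀, giving N = 1 + ⌊2z₀/π⌋ = 1 + ⌊2.251⌋ = 3.

N = 3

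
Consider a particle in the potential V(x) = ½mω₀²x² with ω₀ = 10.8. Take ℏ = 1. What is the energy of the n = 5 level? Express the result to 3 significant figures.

E = 59.4

The oscillator eigenvalues are E_n = ℏω₀(n + ½), so E_5 = 10.8 × 5.5 = 59.40.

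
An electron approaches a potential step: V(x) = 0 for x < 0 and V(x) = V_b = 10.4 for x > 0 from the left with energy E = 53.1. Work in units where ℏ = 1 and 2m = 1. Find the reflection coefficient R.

R = 0.00296

The wavenumbers are k₁ = √(2mE)/ℏ = 7.287 on the left and k₂ = √(2m(E − V_b))/ℏ = 6.535 on the right.
Matching ψ and ψ′ at x = 0 gives r = (k₁ − k₂)/(k₁ + k₂), so R = r² = 0.002964 and T = 1 − R = 0.9970.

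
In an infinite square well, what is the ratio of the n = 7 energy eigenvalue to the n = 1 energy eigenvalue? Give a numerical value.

Since E_n ∝ n², the ratio is (7/1)² = 49.

49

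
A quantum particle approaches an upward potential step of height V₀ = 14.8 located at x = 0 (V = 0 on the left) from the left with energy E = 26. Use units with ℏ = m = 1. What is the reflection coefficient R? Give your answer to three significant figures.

On each side the TISE gives plane waves with k = √(2m(E − V))/ℏ: k₁ = √(2·1·26) = 7.211, k₂ = √(2·1·11.2) = 4.733.
Continuity of ψ and ψ′ at the step yields the reflection amplitude r = (k₁ − k₂)/(k₁ + k₂) = 0.2075; thus R = |r|² = 0.04305, T = 0.9569.

R = 0.0431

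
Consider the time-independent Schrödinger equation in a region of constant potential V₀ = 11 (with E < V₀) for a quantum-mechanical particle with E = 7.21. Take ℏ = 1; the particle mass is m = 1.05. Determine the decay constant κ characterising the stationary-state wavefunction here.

Since E < V₀ the TISE in this region is ψ'' = κ²ψ with κ = √(2m(V₀ − E))/ℏ.
κ = √(2 × 1.05 × 3.79) = 2.821.

κ = 2.82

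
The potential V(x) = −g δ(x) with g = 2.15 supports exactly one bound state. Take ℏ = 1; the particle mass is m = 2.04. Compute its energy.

E = -4.71

For x ≠ 0 the bound state is ψ ∝ e^{−κ|x|}; integrating the TISE across the delta gives the cusp condition 2κ = 2mg/ℏ², so κ = 4.386.
Then E = −ℏ²κ²/(2m) = −mg²/(2ℏ²) = -4.715.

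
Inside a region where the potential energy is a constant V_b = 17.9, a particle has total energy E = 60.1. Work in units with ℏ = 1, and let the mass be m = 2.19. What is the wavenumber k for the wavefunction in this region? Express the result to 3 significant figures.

k = 13.6

With E > V_b the solution is oscillatory, ψ ∝ e^{±ikx} with k = √(2m(E − V_b))/ℏ.
k = √(2 × 2.19 × 42.2) = 13.60.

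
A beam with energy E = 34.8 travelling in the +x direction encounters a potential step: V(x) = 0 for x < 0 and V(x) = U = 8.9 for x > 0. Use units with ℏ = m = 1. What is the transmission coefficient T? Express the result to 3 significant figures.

On each side the TISE gives plane waves with k = √(2m(E − V))/ℏ: k₁ = √(2·1·34.8) = 8.343, k₂ = √(2·1·25.9) = 7.197.
Matching ψ and ψ′ at x = 0 gives r = (k₁ − k₂)/(k₁ + k₂), so R = r² = 0.005433 and T = 1 − R = 0.9946.

T = 0.995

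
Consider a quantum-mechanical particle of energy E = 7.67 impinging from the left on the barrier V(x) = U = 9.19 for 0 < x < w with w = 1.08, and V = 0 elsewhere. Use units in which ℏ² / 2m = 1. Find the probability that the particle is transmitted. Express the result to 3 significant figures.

T = 0.151

Since E < U the interior solution is evanescent with decay constant κ = √(2m(U − E))/ℏ = 1.233.
κw = 1.332, sinh(κw) = 1.761.
The exact tunnelling result is T⁻¹ = 1 + U² sinh²(κw) / [4E(U − E)] = 6.619, so T = 0.151.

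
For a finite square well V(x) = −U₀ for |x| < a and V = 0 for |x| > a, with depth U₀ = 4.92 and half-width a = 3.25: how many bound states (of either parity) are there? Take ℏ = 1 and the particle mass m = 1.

The dimensionless depth is z₀ = a√(2mU₀)/ℏ = 3.25 × √(9.840) = 10.19.
A new bound state (alternating even/odd) appears each time z₀ passes a multiple of π/2, so N = ⌊2z₀/π⌋ + 1 = ⌊6.490⌋ + 1 = 7.

N = 7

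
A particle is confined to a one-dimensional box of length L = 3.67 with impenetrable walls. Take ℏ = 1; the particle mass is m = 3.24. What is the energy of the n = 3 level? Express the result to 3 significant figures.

E = 1.02

The infinite-well eigenfunctions ψ_n = √(2/L) sin(nπx/L) vanish at both walls, giving E_n = n²π²ℏ²/(2mL²).
E_3 = 3² × π² / (2 × 3.24 × 3.67²) = 1.018.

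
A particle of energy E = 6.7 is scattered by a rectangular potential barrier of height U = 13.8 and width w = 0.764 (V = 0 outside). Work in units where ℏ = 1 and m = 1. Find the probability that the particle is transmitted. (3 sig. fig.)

E < U: inside the barrier ψ ∝ e^{±κx} with κ = √(2m(U − E))/ℏ = 3.768.
κw = 2.879, sinh(κw) = 8.870.
The exact tunnelling result is T⁻¹ = 1 + U² sinh²(κw) / [4E(U − E)] = 79.74, so T = 0.0125.

T = 0.0125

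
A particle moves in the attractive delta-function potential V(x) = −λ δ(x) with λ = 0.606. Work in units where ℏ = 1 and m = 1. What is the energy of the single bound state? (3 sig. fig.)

E = -0.184

The bound state is ψ(x) = √κ e^{−κ|x|}. The derivative jump ψ'(0⁺) − ψ'(0⁻) = −(2mλ/ℏ²)ψ(0) fixes κ = mλ/ℏ² = 0.6060.
Then E = −ℏ²κ²/(2m) = −mλ²/(2ℏ²) = -0.1836.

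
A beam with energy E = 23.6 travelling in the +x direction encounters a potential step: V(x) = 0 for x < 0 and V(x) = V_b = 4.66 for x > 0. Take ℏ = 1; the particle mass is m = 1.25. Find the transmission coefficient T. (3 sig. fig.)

The wavenumbers are k₁ = √(2mE)/ℏ = 7.681 on the left and k₂ = √(2m(E − V_b))/ℏ = 6.881 on the right.
Continuity of ψ and ψ′ at the step yields the reflection amplitude r = (k₁ − k₂)/(k₁ + k₂) = 0.05494; thus R = |r|² = 0.003018, T = 0.9970.

T = 0.997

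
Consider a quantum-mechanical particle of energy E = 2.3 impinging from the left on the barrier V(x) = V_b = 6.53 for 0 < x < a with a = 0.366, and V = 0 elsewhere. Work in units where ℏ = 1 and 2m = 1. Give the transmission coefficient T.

Since E < V_b the interior solution is evanescent with decay constant κ = √(2m(V_b − E))/ℏ = 2.057.
κa = 0.7528, sinh(κa) = 0.8259.
Matching ψ, ψ′ at both faces gives T = [1 + V_b² sinh²(κa) / (4E(V_b − E))]⁻¹ = 1/1.747 = 0.572.

T = 0.572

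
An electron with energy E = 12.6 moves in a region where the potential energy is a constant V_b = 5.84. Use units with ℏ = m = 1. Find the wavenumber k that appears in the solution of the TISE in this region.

With E > V_b the solution is oscillatory, ψ ∝ e^{±ikx} with k = √(2m(E − V_b))/ℏ.
k = √(2 × 1 × 6.76) = 3.677.

k = 3.68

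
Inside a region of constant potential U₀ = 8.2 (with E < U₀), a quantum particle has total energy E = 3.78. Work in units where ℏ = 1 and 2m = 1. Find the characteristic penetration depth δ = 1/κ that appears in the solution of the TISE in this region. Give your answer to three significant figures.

Since E < U₀ the TISE in this region is ψ'' = κ²ψ with κ = √(2m(U₀ − E))/ℏ.
κ = √(2 × 0.5 × 4.42) = 2.102. The penetration depth is δ = 1/κ = 0.476.

δ = 0.476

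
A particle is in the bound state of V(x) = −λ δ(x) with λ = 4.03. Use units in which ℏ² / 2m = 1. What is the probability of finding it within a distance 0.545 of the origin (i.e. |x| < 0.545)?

The normalised bound state is ψ = √κ e^{−κ|x|} with κ = mλ/ℏ² = 2.015.
P(|x| < d) = ∫_{−d}^{d} κ e^{−2κ|x|} dx = 1 − e^{−2κd} = 1 − e^{−2.196} = 0.8888.

P = 0.889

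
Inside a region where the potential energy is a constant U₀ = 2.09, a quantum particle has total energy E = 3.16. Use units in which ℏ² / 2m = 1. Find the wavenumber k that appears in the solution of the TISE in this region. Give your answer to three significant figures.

With E > U₀ the solution is oscillatory, ψ ∝ e^{±ikx} with k = √(2m(E − U₀))/ℏ.
k = √(2 × 0.5 × 1.07) = 1.034.

k = 1.03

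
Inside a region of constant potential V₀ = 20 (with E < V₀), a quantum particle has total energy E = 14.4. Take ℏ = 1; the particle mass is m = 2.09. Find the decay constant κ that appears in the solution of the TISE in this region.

κ = 4.84

Since E < V₀ the TISE in this region is ψ'' = κ²ψ with κ = √(2m(V₀ − E))/ℏ.
κ = √(2 × 2.09 × 5.6) = 4.838.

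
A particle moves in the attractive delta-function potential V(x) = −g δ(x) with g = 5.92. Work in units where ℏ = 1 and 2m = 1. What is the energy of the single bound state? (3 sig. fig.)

E = -8.76

The bound state is ψ(x) = √κ e^{−κ|x|}. The derivative jump ψ'(0⁺) − ψ'(0⁻) = −(2mg/ℏ²)ψ(0) fixes κ = mg/ℏ² = 2.960.
Then E = −ℏ²κ²/(2m) = −mg²/(2ℏ²) = -8.762.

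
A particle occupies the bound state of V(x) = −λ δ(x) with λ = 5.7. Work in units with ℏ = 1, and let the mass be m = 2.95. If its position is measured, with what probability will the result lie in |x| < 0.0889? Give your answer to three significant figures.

The normalised bound state is ψ = √κ e^{−κ|x|} with κ = mλ/ℏ² = 16.82.
P(|x| < d) = ∫_{−d}^{d} κ e^{−2κ|x|} dx = 1 − e^{−2κd} = 1 − e^{−2.990} = 0.9497.

P = 0.950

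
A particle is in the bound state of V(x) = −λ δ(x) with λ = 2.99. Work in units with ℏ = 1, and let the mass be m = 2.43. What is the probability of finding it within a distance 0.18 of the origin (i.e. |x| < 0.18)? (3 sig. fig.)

The normalised bound state is ψ = √κ e^{−κ|x|} with κ = mλ/ℏ² = 7.266.
P(|x| < d) = ∫_{−d}^{d} κ e^{−2κ|x|} dx = 1 − e^{−2κd} = 1 − e^{−2.616} = 0.9269.

P = 0.927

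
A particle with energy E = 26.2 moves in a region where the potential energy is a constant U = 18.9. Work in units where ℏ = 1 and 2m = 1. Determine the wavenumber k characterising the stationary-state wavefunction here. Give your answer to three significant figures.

With E > U the solution is oscillatory, ψ ∝ e^{±ikx} with k = √(2m(E − U))/ℏ.
k = √(2 × 0.5 × 7.3) = 2.702.

k = 2.70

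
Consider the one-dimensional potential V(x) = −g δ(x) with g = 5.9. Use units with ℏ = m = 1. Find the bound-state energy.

The bound state is ψ(x) = √κ e^{−κ|x|}. The derivative jump ψ'(0⁺) − ψ'(0⁻) = −(2mg/ℏ²)ψ(0) fixes κ = mg/ℏ² = 5.900.
Then E = −ℏ²κ²/(2m) = −mg²/(2ℏ²) = -17.41.

E = -17.4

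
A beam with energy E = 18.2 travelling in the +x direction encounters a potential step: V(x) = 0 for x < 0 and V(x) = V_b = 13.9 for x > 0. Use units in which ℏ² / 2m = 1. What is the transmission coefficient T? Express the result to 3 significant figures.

T = 0.880

The wavenumbers are k₁ = √(2mE)/ℏ = 4.266 on the left and k₂ = √(2m(E − V_b))/ℏ = 2.074 on the right.
Continuity of ψ and ψ′ at the step yields the reflection amplitude r = (k₁ − k₂)/(k₁ + k₂) = 0.3458; thus R = |r|² = 0.1196, T = 0.8804.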